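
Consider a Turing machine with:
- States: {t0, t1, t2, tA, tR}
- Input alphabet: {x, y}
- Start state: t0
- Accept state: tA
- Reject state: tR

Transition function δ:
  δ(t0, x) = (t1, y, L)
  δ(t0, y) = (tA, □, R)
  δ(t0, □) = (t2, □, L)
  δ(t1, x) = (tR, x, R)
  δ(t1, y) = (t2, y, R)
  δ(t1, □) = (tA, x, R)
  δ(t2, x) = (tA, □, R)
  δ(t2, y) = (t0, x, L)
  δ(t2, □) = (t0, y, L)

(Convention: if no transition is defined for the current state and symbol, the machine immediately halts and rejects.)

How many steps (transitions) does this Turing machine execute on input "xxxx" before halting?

Execution trace:
Initial: [t0]xxxx
Step 1: δ(t0, x) = (t1, y, L) → [t1]□yxxx
Step 2: δ(t1, □) = (tA, x, R) → x[tA]yxxx

The machine reaches the accept state tA and halts.

The machine executed 2 steps before halting.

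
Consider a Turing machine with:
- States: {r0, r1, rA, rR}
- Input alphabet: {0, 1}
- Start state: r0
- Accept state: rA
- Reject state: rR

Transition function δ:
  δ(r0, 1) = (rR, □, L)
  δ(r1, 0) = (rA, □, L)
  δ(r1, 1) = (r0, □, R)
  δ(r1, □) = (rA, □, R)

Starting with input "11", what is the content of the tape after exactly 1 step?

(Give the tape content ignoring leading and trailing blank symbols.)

Execution trace:
Initial: [r0]11
Step 1: δ(r0, 1) = (rR, □, L) → [rR]□□1

The machine reaches the reject state rR and halts.

After 1 step, the tape (ignoring leading/trailing blanks) is: 1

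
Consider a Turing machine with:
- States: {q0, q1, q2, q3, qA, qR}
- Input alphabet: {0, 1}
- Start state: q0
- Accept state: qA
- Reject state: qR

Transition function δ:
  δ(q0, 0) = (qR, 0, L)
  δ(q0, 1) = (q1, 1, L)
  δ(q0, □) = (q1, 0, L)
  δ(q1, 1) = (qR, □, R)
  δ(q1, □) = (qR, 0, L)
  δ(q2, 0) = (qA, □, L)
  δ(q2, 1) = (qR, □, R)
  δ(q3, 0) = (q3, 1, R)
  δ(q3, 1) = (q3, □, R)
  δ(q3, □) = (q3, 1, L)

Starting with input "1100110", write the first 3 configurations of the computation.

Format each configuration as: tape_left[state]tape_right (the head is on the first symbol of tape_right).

Transitions applied:
Step 1: δ(q0, 1) = (q1, 1, L)
Step 2: δ(q1, □) = (qR, 0, L)

The first 3 configurations are:
[q0]1100110 ⊢ [q1]□1100110 ⊢ [qR]□01100110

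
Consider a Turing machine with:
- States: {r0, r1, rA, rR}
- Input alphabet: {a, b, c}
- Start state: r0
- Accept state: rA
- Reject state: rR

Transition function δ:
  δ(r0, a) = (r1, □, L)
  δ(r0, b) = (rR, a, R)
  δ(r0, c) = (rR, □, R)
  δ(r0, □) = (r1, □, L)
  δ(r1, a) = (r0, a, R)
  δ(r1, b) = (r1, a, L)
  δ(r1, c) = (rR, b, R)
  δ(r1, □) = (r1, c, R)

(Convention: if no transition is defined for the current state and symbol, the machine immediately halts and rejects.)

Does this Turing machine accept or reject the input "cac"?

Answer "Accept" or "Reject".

Execution trace:
Initial: [r0]cac
Step 1: δ(r0, c) = (rR, □, R) → □[rR]ac

The machine reaches the reject state rR and halts.

Answer: Reject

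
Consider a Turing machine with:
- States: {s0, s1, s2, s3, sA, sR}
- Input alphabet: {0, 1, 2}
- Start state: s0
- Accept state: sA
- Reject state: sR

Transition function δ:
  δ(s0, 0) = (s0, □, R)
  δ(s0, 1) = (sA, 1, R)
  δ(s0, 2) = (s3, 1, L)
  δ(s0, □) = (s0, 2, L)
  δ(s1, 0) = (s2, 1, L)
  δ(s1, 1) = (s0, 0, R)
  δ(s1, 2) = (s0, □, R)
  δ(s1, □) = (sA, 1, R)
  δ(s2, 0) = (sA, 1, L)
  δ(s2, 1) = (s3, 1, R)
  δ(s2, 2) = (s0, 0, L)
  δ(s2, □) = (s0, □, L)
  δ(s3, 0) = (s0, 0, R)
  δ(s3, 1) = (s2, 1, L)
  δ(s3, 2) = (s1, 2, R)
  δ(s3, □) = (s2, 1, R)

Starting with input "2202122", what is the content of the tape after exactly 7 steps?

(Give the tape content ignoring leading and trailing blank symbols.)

Execution trace:
Initial: [s0]2202122
Step 1: δ(s0, 2) = (s3, 1, L) → [s3]□1202122
Step 2: δ(s3, □) = (s2, 1, R) → 1[s2]1202122
Step 3: δ(s2, 1) = (s3, 1, R) → 11[s3]202122
Step 4: δ(s3, 2) = (s1, 2, R) → 112[s1]02122
Step 5: δ(s1, 0) = (s2, 1, L) → 11[s2]212122
Step 6: δ(s2, 2) = (s0, 0, L) → 1[s0]1012122
Step 7: δ(s0, 1) = (sA, 1, R) → 11[sA]012122

The machine reaches the accept state sA and halts.

After 7 steps, the tape (ignoring leading/trailing blanks) is: 11012122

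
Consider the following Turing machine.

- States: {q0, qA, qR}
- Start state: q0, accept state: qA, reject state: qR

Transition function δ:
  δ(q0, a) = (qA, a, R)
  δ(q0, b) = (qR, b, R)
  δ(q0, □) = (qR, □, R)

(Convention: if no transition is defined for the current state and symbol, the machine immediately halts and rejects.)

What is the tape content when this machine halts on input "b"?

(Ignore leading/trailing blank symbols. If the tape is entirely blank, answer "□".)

Execution trace:
Initial: [q0]b
Step 1: δ(q0, b) = (qR, b, R) → b[qR]□

The machine reaches the reject state qR and halts.

Final tape (ignoring leading/trailing blanks): b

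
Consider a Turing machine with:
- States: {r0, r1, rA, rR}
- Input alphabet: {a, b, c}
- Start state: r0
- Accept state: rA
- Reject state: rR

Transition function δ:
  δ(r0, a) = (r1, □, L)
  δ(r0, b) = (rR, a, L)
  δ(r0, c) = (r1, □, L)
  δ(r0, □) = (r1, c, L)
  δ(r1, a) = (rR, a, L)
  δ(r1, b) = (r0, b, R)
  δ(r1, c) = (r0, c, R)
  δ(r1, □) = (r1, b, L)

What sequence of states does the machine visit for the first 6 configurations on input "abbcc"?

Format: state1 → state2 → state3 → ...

Execution trace:
Initial: [r0]abbcc
Step 1: δ(r0, a) = (r1, □, L) → [r1]□□bbcc
Step 2: δ(r1, □) = (r1, b, L) → [r1]□b□bbcc
Step 3: δ(r1, □) = (r1, b, L) → [r1]□bb□bbcc
Step 4: δ(r1, □) = (r1, b, L) → [r1]□bbb□bbcc
Step 5: δ(r1, □) = (r1, b, L) → [r1]□bbbb□bbcc

State sequence: r0 → r1 → r1 → r1 → r1 → r1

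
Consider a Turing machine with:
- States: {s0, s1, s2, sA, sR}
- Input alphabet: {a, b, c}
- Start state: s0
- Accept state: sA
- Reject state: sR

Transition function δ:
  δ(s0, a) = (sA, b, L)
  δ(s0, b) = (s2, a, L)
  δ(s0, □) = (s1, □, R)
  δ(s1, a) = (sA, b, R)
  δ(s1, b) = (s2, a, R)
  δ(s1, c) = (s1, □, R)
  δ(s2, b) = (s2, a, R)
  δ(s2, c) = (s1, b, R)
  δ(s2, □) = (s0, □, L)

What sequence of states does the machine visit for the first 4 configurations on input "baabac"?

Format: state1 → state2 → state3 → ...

Execution trace:
Initial: [s0]baabac
Step 1: δ(s0, b) = (s2, a, L) → [s2]□aaabac
Step 2: δ(s2, □) = (s0, □, L) → [s0]□□aaabac
Step 3: δ(s0, □) = (s1, □, R) → □[s1]□aaabac

No transition is defined for δ(s1, □). By convention the machine halts and rejects.

State sequence: s0 → s2 → s0 → s1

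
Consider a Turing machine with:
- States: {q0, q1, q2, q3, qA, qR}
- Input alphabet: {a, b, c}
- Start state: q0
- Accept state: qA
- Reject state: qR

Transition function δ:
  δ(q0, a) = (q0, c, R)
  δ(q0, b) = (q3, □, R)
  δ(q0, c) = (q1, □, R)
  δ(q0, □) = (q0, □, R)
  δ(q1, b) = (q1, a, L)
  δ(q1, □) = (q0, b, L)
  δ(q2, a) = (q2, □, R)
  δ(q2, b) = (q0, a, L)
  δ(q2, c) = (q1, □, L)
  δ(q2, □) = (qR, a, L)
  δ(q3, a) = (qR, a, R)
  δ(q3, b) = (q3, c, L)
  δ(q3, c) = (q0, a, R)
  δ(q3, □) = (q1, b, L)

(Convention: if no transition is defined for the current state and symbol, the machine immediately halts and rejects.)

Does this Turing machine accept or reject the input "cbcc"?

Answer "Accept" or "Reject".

Execution trace:
Initial: [q0]cbcc
Step 1: δ(q0, c) = (q1, □, R) → □[q1]bcc
Step 2: δ(q1, b) = (q1, a, L) → [q1]□acc
Step 3: δ(q1, □) = (q0, b, L) → [q0]□bacc
Step 4: δ(q0, □) = (q0, □, R) → □[q0]bacc
Step 5: δ(q0, b) = (q3, □, R) → □□[q3]acc
Step 6: δ(q3, a) = (qR, a, R) → □□a[qR]cc

The machine reaches the reject state qR and halts.

Answer: Reject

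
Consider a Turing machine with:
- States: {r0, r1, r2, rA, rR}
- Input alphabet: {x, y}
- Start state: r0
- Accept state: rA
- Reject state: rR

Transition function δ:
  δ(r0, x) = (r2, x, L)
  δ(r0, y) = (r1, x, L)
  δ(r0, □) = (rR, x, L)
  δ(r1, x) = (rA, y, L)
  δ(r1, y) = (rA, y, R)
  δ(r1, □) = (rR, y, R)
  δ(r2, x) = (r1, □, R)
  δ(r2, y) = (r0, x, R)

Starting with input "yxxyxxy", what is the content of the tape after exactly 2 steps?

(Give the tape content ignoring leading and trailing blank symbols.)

Execution trace:
Initial: [r0]yxxyxxy
Step 1: δ(r0, y) = (r1, x, L) → [r1]□xxxyxxy
Step 2: δ(r1, □) = (rR, y, R) → y[rR]xxxyxxy

The machine reaches the reject state rR and halts.

After 2 steps, the tape (ignoring leading/trailing blanks) is: yxxxyxxy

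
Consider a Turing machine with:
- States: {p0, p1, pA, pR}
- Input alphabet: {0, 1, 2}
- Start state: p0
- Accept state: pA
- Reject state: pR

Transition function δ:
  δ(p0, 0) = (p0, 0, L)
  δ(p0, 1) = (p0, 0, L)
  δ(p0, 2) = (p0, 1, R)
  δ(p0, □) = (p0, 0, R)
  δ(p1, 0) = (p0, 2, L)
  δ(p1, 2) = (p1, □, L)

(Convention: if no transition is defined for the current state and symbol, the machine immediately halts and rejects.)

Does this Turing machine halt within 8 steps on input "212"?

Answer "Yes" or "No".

Execution trace:
Initial: [p0]212
Step 1: δ(p0, 2) = (p0, 1, R) → 1[p0]12
Step 2: δ(p0, 1) = (p0, 0, L) → [p0]102
Step 3: δ(p0, 1) = (p0, 0, L) → [p0]□002
Step 4: δ(p0, □) = (p0, 0, R) → 0[p0]002
Step 5: δ(p0, 0) = (p0, 0, L) → [p0]0002
Step 6: δ(p0, 0) = (p0, 0, L) → [p0]□0002
Step 7: δ(p0, □) = (p0, 0, R) → 0[p0]0002
Step 8: δ(p0, 0) = (p0, 0, L) → [p0]00002

The machine has not reached a halting state after 8 steps.
The machine did not halt within the 8-step bound.

Answer: No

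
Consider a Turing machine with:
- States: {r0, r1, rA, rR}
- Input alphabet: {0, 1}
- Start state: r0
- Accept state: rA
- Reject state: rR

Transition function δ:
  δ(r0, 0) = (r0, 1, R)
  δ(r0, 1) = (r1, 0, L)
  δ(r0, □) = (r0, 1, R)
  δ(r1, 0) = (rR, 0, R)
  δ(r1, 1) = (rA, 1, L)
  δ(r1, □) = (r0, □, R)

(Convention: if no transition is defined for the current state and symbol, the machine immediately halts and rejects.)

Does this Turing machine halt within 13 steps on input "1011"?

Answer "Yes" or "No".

Execution trace:
Initial: [r0]1011
Step 1: δ(r0, 1) = (r1, 0, L) → [r1]□0011
Step 2: δ(r1, □) = (r0, □, R) → □[r0]0011
Step 3: δ(r0, 0) = (r0, 1, R) → □1[r0]011
Step 4: δ(r0, 0) = (r0, 1, R) → □11[r0]11
Step 5: δ(r0, 1) = (r1, 0, L) → □1[r1]101
Step 6: δ(r1, 1) = (rA, 1, L) → □[rA]1101

The machine reaches the accept state rA and halts.
The machine halted after 6 steps (within the 13-step bound).

Answer: Yes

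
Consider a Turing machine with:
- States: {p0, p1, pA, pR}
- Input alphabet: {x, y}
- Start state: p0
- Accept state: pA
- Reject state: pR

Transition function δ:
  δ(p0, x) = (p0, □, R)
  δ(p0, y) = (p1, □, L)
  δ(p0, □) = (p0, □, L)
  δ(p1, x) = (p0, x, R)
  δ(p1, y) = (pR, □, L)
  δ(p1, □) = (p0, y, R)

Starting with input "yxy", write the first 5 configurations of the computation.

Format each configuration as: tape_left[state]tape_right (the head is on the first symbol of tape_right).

Transitions applied:
Step 1: δ(p0, y) = (p1, □, L)
Step 2: δ(p1, □) = (p0, y, R)
Step 3: δ(p0, □) = (p0, □, L)
Step 4: δ(p0, y) = (p1, □, L)

The first 5 configurations are:
[p0]yxy ⊢ [p1]□□xy ⊢ y[p0]□xy ⊢ [p0]y□xy ⊢ [p1]□□□xy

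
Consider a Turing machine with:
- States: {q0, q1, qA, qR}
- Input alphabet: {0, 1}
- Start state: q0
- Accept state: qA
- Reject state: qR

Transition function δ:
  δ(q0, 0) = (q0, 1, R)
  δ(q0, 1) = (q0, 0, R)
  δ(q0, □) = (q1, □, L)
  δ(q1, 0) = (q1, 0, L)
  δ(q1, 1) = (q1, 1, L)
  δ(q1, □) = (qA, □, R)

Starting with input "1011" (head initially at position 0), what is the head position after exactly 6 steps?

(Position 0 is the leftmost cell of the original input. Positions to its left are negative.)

Execution trace (head position shown):
Step 0: [q0]1011  (head at position 0)
Step 1: move right → 0[q0]011  (head at position 1)
Step 2: move right → 01[q0]11  (head at position 2)
Step 3: move right → 010[q0]1  (head at position 3)
Step 4: move right → 0100[q0]□  (head at position 4)
Step 5: move left → 010[q1]0□  (head at position 3)
Step 6: move left → 01[q1]00□  (head at position 2)

After 6 steps, the head is at position 2.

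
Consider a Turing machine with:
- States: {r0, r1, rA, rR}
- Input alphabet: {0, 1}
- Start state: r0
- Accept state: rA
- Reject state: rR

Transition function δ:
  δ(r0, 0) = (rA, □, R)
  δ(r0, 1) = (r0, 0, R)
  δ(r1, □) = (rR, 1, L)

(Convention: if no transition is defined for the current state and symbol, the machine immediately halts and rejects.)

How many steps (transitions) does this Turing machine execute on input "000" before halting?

Execution trace:
Initial: [r0]000
Step 1: δ(r0, 0) = (rA, □, R) → □[rA]00

The machine reaches the accept state rA and halts.

The machine executed 1 step before halting.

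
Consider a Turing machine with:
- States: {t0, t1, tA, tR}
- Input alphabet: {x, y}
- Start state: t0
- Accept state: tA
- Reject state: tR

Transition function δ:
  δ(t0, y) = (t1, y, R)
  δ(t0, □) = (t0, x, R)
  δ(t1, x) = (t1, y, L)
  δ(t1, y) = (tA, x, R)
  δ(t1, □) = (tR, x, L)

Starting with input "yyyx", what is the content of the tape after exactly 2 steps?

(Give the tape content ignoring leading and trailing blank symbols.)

Execution trace:
Initial: [t0]yyyx
Step 1: δ(t0, y) = (t1, y, R) → y[t1]yyx
Step 2: δ(t1, y) = (tA, x, R) → yx[tA]yx

The machine reaches the accept state tA and halts.

After 2 steps, the tape (ignoring leading/trailing blanks) is: yxyx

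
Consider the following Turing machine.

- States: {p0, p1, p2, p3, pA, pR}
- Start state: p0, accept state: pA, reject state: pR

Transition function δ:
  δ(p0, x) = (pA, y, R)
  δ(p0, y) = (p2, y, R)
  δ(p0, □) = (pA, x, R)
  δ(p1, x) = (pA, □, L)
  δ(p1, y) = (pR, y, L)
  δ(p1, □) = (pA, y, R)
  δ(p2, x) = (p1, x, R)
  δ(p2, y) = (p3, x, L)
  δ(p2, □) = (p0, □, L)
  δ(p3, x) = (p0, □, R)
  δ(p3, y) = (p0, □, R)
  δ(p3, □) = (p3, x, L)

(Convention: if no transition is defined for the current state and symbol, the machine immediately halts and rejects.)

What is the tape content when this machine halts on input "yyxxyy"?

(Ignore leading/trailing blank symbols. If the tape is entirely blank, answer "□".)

Execution trace:
Initial: [p0]yyxxyy
Step 1: δ(p0, y) = (p2, y, R) → y[p2]yxxyy
Step 2: δ(p2, y) = (p3, x, L) → [p3]yxxxyy
Step 3: δ(p3, y) = (p0, □, R) → □[p0]xxxyy
Step 4: δ(p0, x) = (pA, y, R) → □y[pA]xxyy

The machine reaches the accept state pA and halts.

Final tape (ignoring leading/trailing blanks): yxxyy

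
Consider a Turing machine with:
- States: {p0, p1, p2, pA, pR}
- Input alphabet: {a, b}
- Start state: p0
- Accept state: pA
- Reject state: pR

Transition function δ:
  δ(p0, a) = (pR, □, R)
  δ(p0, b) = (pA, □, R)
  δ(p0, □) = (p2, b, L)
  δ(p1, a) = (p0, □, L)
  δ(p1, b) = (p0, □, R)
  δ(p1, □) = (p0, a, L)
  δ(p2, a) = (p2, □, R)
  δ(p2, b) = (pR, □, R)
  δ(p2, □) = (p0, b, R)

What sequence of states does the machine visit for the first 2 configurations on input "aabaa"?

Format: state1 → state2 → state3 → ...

Execution trace:
Initial: [p0]aabaa
Step 1: δ(p0, a) = (pR, □, R) → □[pR]abaa

The machine reaches the reject state pR and halts.

State sequence: p0 → pR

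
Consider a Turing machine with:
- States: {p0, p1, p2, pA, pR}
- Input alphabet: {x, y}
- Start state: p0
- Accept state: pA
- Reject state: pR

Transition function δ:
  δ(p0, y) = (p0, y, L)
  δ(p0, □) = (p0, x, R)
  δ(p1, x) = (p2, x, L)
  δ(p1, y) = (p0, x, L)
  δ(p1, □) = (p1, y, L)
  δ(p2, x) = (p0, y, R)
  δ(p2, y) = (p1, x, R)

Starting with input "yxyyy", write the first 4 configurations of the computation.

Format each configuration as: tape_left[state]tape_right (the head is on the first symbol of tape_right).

Transitions applied:
Step 1: δ(p0, y) = (p0, y, L)
Step 2: δ(p0, □) = (p0, x, R)
Step 3: δ(p0, y) = (p0, y, L)

The first 4 configurations are:
[p0]yxyyy ⊢ [p0]□yxyyy ⊢ x[p0]yxyyy ⊢ [p0]xyxyyy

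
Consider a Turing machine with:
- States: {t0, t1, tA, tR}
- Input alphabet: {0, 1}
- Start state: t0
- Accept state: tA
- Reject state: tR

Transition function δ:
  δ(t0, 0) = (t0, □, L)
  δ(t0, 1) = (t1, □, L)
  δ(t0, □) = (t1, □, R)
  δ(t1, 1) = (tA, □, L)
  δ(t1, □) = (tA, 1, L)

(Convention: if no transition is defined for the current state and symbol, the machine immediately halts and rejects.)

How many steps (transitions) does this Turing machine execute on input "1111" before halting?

Execution trace:
Initial: [t0]1111
Step 1: δ(t0, 1) = (t1, □, L) → [t1]□□111
Step 2: δ(t1, □) = (tA, 1, L) → [tA]□1□111

The machine reaches the accept state tA and halts.

The machine executed 2 steps before halting.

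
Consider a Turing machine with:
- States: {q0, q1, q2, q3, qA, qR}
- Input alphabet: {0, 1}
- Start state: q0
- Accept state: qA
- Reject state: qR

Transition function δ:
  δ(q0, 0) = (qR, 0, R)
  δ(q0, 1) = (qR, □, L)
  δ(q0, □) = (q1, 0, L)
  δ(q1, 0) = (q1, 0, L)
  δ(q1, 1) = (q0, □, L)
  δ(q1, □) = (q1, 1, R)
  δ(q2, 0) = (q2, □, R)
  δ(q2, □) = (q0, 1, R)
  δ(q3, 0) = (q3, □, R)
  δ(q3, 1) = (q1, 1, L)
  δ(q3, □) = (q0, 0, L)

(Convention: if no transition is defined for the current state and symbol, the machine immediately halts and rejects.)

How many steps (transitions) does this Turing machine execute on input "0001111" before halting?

Execution trace:
Initial: [q0]0001111
Step 1: δ(q0, 0) = (qR, 0, R) → 0[qR]001111

The machine reaches the reject state qR and halts.

The machine executed 1 step before halting.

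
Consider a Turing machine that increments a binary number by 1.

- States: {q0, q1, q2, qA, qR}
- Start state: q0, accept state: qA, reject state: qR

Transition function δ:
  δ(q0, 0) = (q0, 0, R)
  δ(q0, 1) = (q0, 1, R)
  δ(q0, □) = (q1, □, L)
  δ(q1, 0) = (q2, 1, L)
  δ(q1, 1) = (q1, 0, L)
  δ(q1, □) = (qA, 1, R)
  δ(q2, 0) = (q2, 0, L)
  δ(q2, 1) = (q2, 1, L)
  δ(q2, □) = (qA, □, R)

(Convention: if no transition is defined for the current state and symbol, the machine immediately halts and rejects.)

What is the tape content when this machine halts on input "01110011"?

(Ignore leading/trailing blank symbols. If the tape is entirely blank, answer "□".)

Execution trace:
Initial: [q0]01110011
Step 1: δ(q0, 0) = (q0, 0, R) → 0[q0]1110011
Step 2: δ(q0, 1) = (q0, 1, R) → 01[q0]110011
Step 3: δ(q0, 1) = (q0, 1, R) → 011[q0]10011
Step 4: δ(q0, 1) = (q0, 1, R) → 0111[q0]0011
Step 5: δ(q0, 0) = (q0, 0, R) → 01110[q0]011
Step 6: δ(q0, 0) = (q0, 0, R) → 011100[q0]11
Step 7: δ(q0, 1) = (q0, 1, R) → 0111001[q0]1
Step 8: δ(q0, 1) = (q0, 1, R) → 01110011[q0]□
Step 9: δ(q0, □) = (q1, □, L) → 0111001[q1]1□
Step 10: δ(q1, 1) = (q1, 0, L) → 011100[q1]10□
Step 11: δ(q1, 1) = (q1, 0, L) → 01110[q1]000□
Step 12: δ(q1, 0) = (q2, 1, L) → 0111[q2]0100□
Step 13: δ(q2, 0) = (q2, 0, L) → 011[q2]10100□
Step 14: δ(q2, 1) = (q2, 1, L) → 01[q2]110100□
Step 15: δ(q2, 1) = (q2, 1, L) → 0[q2]1110100□
Step 16: δ(q2, 1) = (q2, 1, L) → [q2]01110100□
Step 17: δ(q2, 0) = (q2, 0, L) → [q2]□01110100□
Step 18: δ(q2, □) = (qA, □, R) → □[qA]01110100□

The machine reaches the accept state qA and halts.

Final tape (ignoring leading/trailing blanks): 01110100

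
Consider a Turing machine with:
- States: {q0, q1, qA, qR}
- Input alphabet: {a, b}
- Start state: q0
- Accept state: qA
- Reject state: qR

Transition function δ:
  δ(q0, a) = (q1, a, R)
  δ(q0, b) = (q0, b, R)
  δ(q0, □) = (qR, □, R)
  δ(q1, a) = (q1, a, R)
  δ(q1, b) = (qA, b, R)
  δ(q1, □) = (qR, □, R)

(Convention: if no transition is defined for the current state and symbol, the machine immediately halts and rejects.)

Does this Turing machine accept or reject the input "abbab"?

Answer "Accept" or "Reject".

Execution trace:
Initial: [q0]abbab
Step 1: δ(q0, a) = (q1, a, R) → a[q1]bbab
Step 2: δ(q1, b) = (qA, b, R) → ab[qA]bab

The machine reaches the accept state qA and halts.

Answer: Accept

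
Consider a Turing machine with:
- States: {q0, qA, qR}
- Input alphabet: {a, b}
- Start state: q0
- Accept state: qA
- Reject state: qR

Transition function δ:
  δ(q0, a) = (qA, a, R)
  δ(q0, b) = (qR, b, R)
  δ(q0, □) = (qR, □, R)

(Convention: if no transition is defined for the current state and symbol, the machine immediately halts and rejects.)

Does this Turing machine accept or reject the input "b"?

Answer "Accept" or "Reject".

Execution trace:
Initial: [q0]b
Step 1: δ(q0, b) = (qR, b, R) → b[qR]□

The machine reaches the reject state qR and halts.

Answer: Reject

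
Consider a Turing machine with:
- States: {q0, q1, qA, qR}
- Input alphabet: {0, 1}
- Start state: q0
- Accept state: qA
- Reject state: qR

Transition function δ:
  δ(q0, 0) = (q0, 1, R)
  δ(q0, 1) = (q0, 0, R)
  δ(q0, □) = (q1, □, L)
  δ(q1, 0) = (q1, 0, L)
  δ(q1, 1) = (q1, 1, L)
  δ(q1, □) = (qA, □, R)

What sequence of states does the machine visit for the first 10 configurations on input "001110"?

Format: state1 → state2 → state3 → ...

Execution trace:
Initial: [q0]001110
Step 1: δ(q0, 0) = (q0, 1, R) → 1[q0]01110
Step 2: δ(q0, 0) = (q0, 1, R) → 11[q0]1110
Step 3: δ(q0, 1) = (q0, 0, R) → 110[q0]110
Step 4: δ(q0, 1) = (q0, 0, R) → 1100[q0]10
Step 5: δ(q0, 1) = (q0, 0, R) → 11000[q0]0
Step 6: δ(q0, 0) = (q0, 1, R) → 110001[q0]□
Step 7: δ(q0, □) = (q1, □, L) → 11000[q1]1□
Step 8: δ(q1, 1) = (q1, 1, L) → 1100[q1]01□
Step 9: δ(q1, 0) = (q1, 0, L) → 110[q1]001□

State sequence: q0 → q0 → q0 → q0 → q0 → q0 → q0 → q1 → q1 → q1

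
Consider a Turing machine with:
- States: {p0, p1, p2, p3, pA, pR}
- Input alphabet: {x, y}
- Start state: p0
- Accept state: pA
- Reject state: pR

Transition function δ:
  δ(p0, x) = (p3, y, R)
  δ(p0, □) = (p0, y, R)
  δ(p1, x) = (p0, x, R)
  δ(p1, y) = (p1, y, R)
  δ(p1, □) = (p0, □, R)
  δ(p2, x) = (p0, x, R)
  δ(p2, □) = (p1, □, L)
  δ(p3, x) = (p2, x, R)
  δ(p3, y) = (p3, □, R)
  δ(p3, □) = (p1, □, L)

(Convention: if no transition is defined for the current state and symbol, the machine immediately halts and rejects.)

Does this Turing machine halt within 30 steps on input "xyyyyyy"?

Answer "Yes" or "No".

Execution trace:
Initial: [p0]xyyyyyy
Step 1: δ(p0, x) = (p3, y, R) → y[p3]yyyyyy
Step 2: δ(p3, y) = (p3, □, R) → y□[p3]yyyyy
Step 3: δ(p3, y) = (p3, □, R) → y□□[p3]yyyy
Step 4: δ(p3, y) = (p3, □, R) → y□□□[p3]yyy
Step 5: δ(p3, y) = (p3, □, R) → y□□□□[p3]yy
Step 6: δ(p3, y) = (p3, □, R) → y□□□□□[p3]y
Step 7: δ(p3, y) = (p3, □, R) → y□□□□□□[p3]□
Step 8: δ(p3, □) = (p1, □, L) → y□□□□□[p1]□□
Step 9: δ(p1, □) = (p0, □, R) → y□□□□□□[p0]□
Step 10: δ(p0, □) = (p0, y, R) → y□□□□□□y[p0]□
Step 11: δ(p0, □) = (p0, y, R) → y□□□□□□yy[p0]□
Step 12: δ(p0, □) = (p0, y, R) → y□□□□□□yyy[p0]□
Step 13: δ(p0, □) = (p0, y, R) → y□□□□□□yyyy[p0]□
Step 14: δ(p0, □) = (p0, y, R) → y□□□□□□yyyyy[p0]□
Step 15: δ(p0, □) = (p0, y, R) → y□□□□□□yyyyyy[p0]□
Step 16: δ(p0, □) = (p0, y, R) → y□□□□□□yyyyyyy[p0]□
Step 17: δ(p0, □) = (p0, y, R) → y□□□□□□yyyyyyyy[p0]□
Step 18: δ(p0, □) = (p0, y, R) → y□□□□□□yyyyyyyyy[p0]□
Step 19: δ(p0, □) = (p0, y, R) → y□□□□□□yyyyyyyyyy[p0]□
Step 20: δ(p0, □) = (p0, y, R) → y□□□□□□yyyyyyyyyyy[p0]□
Step 21: δ(p0, □) = (p0, y, R) → y□□□□□□yyyyyyyyyyyy[p0]□
Step 22: δ(p0, □) = (p0, y, R) → y□□□□□□yyyyyyyyyyyyy[p0]□
Step 23: δ(p0, □) = (p0, y, R) → y□□□□□□yyyyyyyyyyyyyy[p0]□
Step 24: δ(p0, □) = (p0, y, R) → y□□□□□□yyyyyyyyyyyyyyy[p0]□
Step 25: δ(p0, □) = (p0, y, R) → y□□□□□□yyyyyyyyyyyyyyyy[p0]□
Step 26: δ(p0, □) = (p0, y, R) → y□□□□□□yyyyyyyyyyyyyyyyy[p0]□
Step 27: δ(p0, □) = (p0, y, R) → y□□□□□□yyyyyyyyyyyyyyyyyy[p0]□
Step 28: δ(p0, □) = (p0, y, R) → y□□□□□□yyyyyyyyyyyyyyyyyyy[p0]□
Step 29: δ(p0, □) = (p0, y, R) → y□□□□□□yyyyyyyyyyyyyyyyyyyy[p0]□
Step 30: δ(p0, □) = (p0, y, R) → y□□□□□□yyyyyyyyyyyyyyyyyyyyy[p0]□

The machine has not reached a halting state after 30 steps.
The machine did not halt within the 30-step bound.

Answer: No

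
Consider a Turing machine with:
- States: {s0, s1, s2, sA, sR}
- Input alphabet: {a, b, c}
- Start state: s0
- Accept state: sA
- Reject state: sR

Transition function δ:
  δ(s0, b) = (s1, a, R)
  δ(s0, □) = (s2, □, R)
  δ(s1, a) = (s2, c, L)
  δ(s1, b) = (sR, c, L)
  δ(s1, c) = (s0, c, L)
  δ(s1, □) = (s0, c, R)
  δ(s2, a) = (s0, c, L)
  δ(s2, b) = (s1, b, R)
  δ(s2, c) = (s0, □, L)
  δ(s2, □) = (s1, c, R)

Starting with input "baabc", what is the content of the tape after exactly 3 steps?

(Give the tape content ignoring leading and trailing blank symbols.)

Execution trace:
Initial: [s0]baabc
Step 1: δ(s0, b) = (s1, a, R) → a[s1]aabc
Step 2: δ(s1, a) = (s2, c, L) → [s2]acabc
Step 3: δ(s2, a) = (s0, c, L) → [s0]□ccabc

After 3 steps, the tape (ignoring leading/trailing blanks) is: ccabc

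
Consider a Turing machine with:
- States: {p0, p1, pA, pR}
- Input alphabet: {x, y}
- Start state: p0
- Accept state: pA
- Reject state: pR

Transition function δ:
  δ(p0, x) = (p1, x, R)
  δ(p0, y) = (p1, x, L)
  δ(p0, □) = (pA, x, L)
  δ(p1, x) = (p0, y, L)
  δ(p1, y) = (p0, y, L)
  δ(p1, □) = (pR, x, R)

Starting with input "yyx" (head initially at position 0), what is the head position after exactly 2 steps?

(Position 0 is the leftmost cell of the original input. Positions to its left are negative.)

Execution trace (head position shown):
Step 0: [p0]yyx  (head at position 0)
Step 1: move left → [p1]□xyx  (head at position -1)
Step 2: move right → x[pR]xyx  (head at position 0)

After 2 steps, the head is at position 0.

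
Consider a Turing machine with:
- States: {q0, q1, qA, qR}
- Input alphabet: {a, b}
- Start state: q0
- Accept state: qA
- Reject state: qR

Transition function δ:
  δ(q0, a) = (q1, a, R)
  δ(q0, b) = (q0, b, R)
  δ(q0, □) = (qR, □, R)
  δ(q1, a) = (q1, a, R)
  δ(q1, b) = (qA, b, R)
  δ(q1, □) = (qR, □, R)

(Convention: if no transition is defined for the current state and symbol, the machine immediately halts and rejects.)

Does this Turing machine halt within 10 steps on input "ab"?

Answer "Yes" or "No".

Execution trace:
Initial: [q0]ab
Step 1: δ(q0, a) = (q1, a, R) → a[q1]b
Step 2: δ(q1, b) = (qA, b, R) → ab[qA]□

The machine reaches the accept state qA and halts.
The machine halted after 2 steps (within the 10-step bound).

Answer: Yes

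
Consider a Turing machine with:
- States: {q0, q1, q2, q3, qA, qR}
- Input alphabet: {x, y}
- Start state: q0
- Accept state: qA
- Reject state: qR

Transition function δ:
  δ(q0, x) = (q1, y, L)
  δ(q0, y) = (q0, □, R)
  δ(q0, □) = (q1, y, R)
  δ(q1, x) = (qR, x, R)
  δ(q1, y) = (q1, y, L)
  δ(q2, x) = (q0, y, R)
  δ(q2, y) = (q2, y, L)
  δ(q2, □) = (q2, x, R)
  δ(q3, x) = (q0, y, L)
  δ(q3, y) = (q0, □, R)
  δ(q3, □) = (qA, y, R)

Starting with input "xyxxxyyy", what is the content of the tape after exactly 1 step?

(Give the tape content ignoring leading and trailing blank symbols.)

Execution trace:
Initial: [q0]xyxxxyyy
Step 1: δ(q0, x) = (q1, y, L) → [q1]□yyxxxyyy

No transition is defined for δ(q1, □). By convention the machine halts and rejects.

After 1 step, the tape (ignoring leading/trailing blanks) is: yyxxxyyy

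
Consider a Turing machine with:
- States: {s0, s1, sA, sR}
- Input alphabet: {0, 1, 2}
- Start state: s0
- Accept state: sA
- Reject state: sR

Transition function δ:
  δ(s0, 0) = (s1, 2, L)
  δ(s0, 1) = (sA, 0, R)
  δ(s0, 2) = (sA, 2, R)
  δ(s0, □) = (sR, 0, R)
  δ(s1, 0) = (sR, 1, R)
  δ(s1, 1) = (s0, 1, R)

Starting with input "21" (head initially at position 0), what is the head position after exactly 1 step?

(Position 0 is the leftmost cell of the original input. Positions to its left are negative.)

Execution trace (head position shown):
Step 0: [s0]21  (head at position 0)
Step 1: move right → 2[sA]1  (head at position 1)

After 1 step, the head is at position 1.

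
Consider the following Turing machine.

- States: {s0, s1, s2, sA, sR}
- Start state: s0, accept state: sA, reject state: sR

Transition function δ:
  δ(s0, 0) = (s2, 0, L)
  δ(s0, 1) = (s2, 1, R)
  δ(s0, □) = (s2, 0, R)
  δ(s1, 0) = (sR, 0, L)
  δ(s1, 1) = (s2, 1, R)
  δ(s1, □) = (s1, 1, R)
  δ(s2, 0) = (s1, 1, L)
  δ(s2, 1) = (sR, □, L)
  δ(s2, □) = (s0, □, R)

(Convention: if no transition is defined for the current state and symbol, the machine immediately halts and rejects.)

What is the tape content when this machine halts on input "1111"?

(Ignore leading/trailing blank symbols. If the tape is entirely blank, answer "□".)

Execution trace:
Initial: [s0]1111
Step 1: δ(s0, 1) = (s2, 1, R) → 1[s2]111
Step 2: δ(s2, 1) = (sR, □, L) → [sR]1□11

The machine reaches the reject state sR and halts.

Final tape (ignoring leading/trailing blanks): 1□11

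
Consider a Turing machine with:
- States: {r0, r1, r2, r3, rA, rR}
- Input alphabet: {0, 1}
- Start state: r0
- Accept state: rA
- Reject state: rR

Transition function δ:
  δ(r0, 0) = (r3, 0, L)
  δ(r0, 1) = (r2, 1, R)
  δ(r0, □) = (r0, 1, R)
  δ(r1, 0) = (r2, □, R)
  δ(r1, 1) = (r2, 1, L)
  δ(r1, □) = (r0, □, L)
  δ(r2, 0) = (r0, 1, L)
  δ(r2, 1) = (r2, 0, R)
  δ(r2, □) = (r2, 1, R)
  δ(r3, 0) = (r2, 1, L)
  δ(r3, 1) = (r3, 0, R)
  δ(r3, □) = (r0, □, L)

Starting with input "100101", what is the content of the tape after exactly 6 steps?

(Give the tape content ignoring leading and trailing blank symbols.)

Execution trace:
Initial: [r0]100101
Step 1: δ(r0, 1) = (r2, 1, R) → 1[r2]00101
Step 2: δ(r2, 0) = (r0, 1, L) → [r0]110101
Step 3: δ(r0, 1) = (r2, 1, R) → 1[r2]10101
Step 4: δ(r2, 1) = (r2, 0, R) → 10[r2]0101
Step 5: δ(r2, 0) = (r0, 1, L) → 1[r0]01101
Step 6: δ(r0, 0) = (r3, 0, L) → [r3]101101

After 6 steps, the tape (ignoring leading/trailing blanks) is: 101101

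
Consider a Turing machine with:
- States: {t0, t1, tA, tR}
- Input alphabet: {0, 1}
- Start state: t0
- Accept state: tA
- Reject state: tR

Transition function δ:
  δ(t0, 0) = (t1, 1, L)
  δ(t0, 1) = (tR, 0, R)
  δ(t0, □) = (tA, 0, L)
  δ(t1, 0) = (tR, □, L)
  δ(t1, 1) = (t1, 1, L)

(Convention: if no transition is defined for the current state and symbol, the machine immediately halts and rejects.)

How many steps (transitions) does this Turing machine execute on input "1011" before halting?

Execution trace:
Initial: [t0]1011
Step 1: δ(t0, 1) = (tR, 0, R) → 0[tR]011

The machine reaches the reject state tR and halts.

The machine executed 1 step before halting.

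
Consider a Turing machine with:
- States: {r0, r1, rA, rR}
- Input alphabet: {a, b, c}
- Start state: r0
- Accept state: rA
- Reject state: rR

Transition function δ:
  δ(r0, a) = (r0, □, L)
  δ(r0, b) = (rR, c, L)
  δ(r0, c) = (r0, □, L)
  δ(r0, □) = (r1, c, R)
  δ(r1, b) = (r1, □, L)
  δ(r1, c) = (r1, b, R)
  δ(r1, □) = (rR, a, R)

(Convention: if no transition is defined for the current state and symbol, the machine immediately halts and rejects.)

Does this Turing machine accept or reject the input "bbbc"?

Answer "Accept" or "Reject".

Execution trace:
Initial: [r0]bbbc
Step 1: δ(r0, b) = (rR, c, L) → [rR]□cbbc

The machine reaches the reject state rR and halts.

Answer: Reject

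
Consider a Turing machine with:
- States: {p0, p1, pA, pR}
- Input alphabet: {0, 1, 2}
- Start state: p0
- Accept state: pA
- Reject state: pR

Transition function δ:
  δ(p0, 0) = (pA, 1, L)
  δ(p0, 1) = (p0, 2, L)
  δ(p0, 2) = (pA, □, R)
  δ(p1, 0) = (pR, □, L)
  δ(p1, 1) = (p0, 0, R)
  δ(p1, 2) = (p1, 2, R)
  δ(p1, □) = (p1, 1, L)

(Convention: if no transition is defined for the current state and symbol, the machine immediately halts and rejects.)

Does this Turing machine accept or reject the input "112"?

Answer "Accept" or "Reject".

Execution trace:
Initial: [p0]112
Step 1: δ(p0, 1) = (p0, 2, L) → [p0]□212

No transition is defined for δ(p0, □). By convention the machine halts and rejects.

Answer: Reject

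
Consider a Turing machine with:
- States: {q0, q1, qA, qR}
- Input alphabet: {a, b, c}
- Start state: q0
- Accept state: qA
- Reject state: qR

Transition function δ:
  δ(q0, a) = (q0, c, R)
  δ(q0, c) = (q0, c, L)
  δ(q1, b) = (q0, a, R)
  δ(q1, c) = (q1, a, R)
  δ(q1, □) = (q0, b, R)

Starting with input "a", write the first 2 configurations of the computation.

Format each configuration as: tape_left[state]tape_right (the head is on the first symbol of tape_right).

Transitions applied:
Step 1: δ(q0, a) = (q0, c, R)

The first 2 configurations are:
[q0]a ⊢ c[q0]□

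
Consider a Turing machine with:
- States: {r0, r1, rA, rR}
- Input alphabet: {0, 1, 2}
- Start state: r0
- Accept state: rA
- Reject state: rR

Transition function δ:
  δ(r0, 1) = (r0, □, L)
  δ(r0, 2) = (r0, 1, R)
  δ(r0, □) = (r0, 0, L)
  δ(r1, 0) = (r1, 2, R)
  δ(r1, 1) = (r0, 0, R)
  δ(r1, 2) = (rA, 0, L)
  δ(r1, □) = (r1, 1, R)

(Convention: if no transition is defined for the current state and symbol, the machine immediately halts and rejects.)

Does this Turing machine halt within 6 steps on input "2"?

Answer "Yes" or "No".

Execution trace:
Initial: [r0]2
Step 1: δ(r0, 2) = (r0, 1, R) → 1[r0]□
Step 2: δ(r0, □) = (r0, 0, L) → [r0]10
Step 3: δ(r0, 1) = (r0, □, L) → [r0]□□0
Step 4: δ(r0, □) = (r0, 0, L) → [r0]□0□0
Step 5: δ(r0, □) = (r0, 0, L) → [r0]□00□0
Step 6: δ(r0, □) = (r0, 0, L) → [r0]□000□0

The machine has not reached a halting state after 6 steps.
The machine did not halt within the 6-step bound.

Answer: No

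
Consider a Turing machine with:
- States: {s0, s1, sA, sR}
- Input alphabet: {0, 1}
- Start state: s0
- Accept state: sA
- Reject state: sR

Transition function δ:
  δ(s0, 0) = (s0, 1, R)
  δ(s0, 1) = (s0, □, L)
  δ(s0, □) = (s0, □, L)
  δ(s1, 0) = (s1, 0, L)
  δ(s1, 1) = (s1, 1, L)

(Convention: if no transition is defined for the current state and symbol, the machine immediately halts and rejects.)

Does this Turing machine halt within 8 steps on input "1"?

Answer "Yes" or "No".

Execution trace:
Initial: [s0]1
Step 1: δ(s0, 1) = (s0, □, L) → [s0]□□
Step 2: δ(s0, □) = (s0, □, L) → [s0]□□□
Step 3: δ(s0, □) = (s0, □, L) → [s0]□□□□
Step 4: δ(s0, □) = (s0, □, L) → [s0]□□□□□
Step 5: δ(s0, □) = (s0, □, L) → [s0]□□□□□□
Step 6: δ(s0, □) = (s0, □, L) → [s0]□□□□□□□
Step 7: δ(s0, □) = (s0, □, L) → [s0]□□□□□□□□
Step 8: δ(s0, □) = (s0, □, L) → [s0]□□□□□□□□□

The machine has not reached a halting state after 8 steps.
The machine did not halt within the 8-step bound.

Answer: No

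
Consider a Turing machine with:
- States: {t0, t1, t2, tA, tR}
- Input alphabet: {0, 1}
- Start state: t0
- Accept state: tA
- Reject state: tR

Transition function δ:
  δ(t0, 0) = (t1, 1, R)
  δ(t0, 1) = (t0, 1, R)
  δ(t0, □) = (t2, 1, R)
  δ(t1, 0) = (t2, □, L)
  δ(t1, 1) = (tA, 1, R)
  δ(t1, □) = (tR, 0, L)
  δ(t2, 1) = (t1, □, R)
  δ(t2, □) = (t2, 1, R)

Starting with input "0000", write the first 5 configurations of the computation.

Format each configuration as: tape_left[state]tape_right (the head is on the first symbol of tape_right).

Transitions applied:
Step 1: δ(t0, 0) = (t1, 1, R)
Step 2: δ(t1, 0) = (t2, □, L)
Step 3: δ(t2, 1) = (t1, □, R)
Step 4: δ(t1, □) = (tR, 0, L)

The first 5 configurations are:
[t0]0000 ⊢ 1[t1]000 ⊢ [t2]1□00 ⊢ □[t1]□00 ⊢ [tR]□000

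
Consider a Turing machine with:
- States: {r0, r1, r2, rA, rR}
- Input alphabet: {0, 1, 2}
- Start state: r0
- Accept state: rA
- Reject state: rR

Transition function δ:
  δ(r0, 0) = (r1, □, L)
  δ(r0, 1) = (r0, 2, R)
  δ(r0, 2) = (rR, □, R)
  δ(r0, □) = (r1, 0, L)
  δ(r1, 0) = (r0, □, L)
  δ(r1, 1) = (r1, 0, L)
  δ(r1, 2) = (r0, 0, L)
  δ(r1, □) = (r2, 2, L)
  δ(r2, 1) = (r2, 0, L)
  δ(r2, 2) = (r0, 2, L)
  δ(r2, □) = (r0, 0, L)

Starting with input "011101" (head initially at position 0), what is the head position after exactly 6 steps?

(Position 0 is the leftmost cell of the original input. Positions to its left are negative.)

Execution trace (head position shown):
Step 0: [r0]011101  (head at position 0)
Step 1: move left → [r1]□□11101  (head at position -1)
Step 2: move left → [r2]□2□11101  (head at position -2)
Step 3: move left → [r0]□02□11101  (head at position -3)
Step 4: move left → [r1]□002□11101  (head at position -4)
Step 5: move left → [r2]□2002□11101  (head at position -5)
Step 6: move left → [r0]□02002□11101  (head at position -6)

After 6 steps, the head is at position -6.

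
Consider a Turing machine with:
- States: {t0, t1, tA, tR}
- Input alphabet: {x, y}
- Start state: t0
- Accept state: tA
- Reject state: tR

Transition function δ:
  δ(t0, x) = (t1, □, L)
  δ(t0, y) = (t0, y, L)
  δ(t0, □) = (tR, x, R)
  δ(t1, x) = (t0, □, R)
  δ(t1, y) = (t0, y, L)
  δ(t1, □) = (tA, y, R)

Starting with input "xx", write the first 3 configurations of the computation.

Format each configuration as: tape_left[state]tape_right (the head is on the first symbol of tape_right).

Transitions applied:
Step 1: δ(t0, x) = (t1, □, L)
Step 2: δ(t1, □) = (tA, y, R)

The first 3 configurations are:
[t0]xx ⊢ [t1]□□x ⊢ y[tA]□x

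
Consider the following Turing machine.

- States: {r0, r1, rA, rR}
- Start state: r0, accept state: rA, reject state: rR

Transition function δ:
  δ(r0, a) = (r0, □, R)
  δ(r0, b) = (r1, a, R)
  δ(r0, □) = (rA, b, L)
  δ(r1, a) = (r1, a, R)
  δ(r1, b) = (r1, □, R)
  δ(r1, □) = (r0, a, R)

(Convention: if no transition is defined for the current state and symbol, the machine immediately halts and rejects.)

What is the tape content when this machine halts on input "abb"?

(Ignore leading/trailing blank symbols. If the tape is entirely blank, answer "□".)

Execution trace:
Initial: [r0]abb
Step 1: δ(r0, a) = (r0, □, R) → □[r0]bb
Step 2: δ(r0, b) = (r1, a, R) → □a[r1]b
Step 3: δ(r1, b) = (r1, □, R) → □a□[r1]□
Step 4: δ(r1, □) = (r0, a, R) → □a□a[r0]□
Step 5: δ(r0, □) = (rA, b, L) → □a□[rA]ab

The machine reaches the accept state rA and halts.

Final tape (ignoring leading/trailing blanks): a□ab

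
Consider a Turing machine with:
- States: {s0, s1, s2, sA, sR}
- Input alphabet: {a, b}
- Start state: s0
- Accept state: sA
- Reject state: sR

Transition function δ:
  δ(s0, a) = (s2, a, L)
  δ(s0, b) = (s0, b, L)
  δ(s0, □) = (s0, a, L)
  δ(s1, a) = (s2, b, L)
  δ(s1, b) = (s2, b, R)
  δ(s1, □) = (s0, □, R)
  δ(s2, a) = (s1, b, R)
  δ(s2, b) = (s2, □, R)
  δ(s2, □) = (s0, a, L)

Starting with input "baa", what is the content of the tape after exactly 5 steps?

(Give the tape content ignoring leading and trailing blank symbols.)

Execution trace:
Initial: [s0]baa
Step 1: δ(s0, b) = (s0, b, L) → [s0]□baa
Step 2: δ(s0, □) = (s0, a, L) → [s0]□abaa
Step 3: δ(s0, □) = (s0, a, L) → [s0]□aabaa
Step 4: δ(s0, □) = (s0, a, L) → [s0]□aaabaa
Step 5: δ(s0, □) = (s0, a, L) → [s0]□aaaabaa

After 5 steps, the tape (ignoring leading/trailing blanks) is: aaaabaa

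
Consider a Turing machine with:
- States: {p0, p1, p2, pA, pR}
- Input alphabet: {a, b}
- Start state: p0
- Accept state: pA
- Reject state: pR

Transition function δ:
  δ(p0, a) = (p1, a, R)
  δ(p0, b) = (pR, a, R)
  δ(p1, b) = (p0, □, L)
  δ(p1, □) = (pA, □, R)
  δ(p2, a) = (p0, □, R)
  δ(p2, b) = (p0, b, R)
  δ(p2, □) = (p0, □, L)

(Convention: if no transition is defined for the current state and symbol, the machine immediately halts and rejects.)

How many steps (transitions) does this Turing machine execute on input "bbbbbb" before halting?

Execution trace:
Initial: [p0]bbbbbb
Step 1: δ(p0, b) = (pR, a, R) → a[pR]bbbbb

The machine reaches the reject state pR and halts.

The machine executed 1 step before halting.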